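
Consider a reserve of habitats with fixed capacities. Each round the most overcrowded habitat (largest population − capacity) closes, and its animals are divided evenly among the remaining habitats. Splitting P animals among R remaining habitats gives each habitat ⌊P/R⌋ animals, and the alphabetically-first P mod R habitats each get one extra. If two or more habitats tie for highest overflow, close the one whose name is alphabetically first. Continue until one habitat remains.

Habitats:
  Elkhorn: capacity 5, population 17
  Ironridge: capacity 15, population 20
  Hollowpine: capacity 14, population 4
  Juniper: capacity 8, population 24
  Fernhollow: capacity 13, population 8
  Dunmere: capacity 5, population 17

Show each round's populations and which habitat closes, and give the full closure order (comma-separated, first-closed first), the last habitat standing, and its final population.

Closure order: Juniper, Dunmere, Elkhorn, Ironridge, Fernhollow
Last habitat: Hollowpine with 90 animals

Round 1: Dunmere=17 Elkhorn=17 Fernhollow=8 Hollowpine=4 Ironridge=20 Juniper=24 → close Juniper (overflow 16)
  24÷5 = 4 each, +1 to first 4
Round 2: Dunmere=22 Elkhorn=22 Fernhollow=13 Hollowpine=9 Ironridge=24 → close Dunmere (overflow 17)
  22÷4 = 5 each, +1 to first 2
Round 3: Elkhorn=28 Fernhollow=19 Hollowpine=14 Ironridge=29 → close Elkhorn (overflow 23)
  28÷3 = 9 each, +1 to first 1
Round 4: Fernhollow=29 Hollowpine=23 Ironridge=38 → close Ironridge (overflow 23)
  38÷2 = 19 each, +1 to first 0
Round 5: Fernhollow=48 Hollowpine=42 → close Fernhollow (overflow 35)
  48÷1 = 48 each, +1 to first 0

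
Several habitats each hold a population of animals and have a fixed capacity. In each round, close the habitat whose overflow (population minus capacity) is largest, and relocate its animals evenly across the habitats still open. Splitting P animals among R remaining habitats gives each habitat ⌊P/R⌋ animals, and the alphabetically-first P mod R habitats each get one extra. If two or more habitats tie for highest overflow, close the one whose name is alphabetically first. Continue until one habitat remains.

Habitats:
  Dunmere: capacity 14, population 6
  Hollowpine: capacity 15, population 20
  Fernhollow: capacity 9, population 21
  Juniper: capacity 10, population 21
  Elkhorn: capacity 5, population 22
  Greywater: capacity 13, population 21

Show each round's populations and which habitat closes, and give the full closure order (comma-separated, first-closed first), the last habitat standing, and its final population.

Closure order: Elkhorn, Fernhollow, Juniper, Greywater, Hollowpine
Last habitat: Dunmere with 111 animals

Round 1: Dunmere=6 Elkhorn=22 Fernhollow=21 Greywater=21 Hollowpine=20 Juniper=21 → close Elkhorn (overflow 17)
  22÷5 = 4 each, +1 to first 2
Round 2: Dunmere=11 Fernhollow=26 Greywater=25 Hollowpine=24 Juniper=25 → close Fernhollow (overflow 17)
  26÷4 = 6 each, +1 to first 2
Round 3: Dunmere=18 Greywater=32 Hollowpine=30 Juniper=31 → close Juniper (overflow 21)
  31÷3 = 10 each, +1 to first 1
Round 4: Dunmere=29 Greywater=42 Hollowpine=40 → close Greywater (overflow 29)
  42÷2 = 21 each, +1 to first 0
Round 5: Dunmere=50 Hollowpine=61 → close Hollowpine (overflow 46)
  61÷1 = 61 each, +1 to first 0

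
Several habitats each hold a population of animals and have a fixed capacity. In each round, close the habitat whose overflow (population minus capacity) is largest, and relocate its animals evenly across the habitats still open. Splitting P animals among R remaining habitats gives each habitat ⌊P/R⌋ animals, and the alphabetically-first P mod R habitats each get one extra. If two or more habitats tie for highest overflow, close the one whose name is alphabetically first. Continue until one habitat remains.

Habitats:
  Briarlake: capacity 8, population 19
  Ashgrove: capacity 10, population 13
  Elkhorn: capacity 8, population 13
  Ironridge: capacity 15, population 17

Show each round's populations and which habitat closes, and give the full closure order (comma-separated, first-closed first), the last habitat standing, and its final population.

Closure order: Briarlake, Elkhorn, Ashgrove
Last habitat: Ironridge with 62 animals

Round 1: Ashgrove=13 Briarlake=19 Elkhorn=13 Ironridge=17 → close Briarlake (overflow 11)
  19÷3 = 6 each, +1 to first 1
Round 2: Ashgrove=20 Elkhorn=19 Ironridge=23 → close Elkhorn (overflow 11)
  19÷2 = 9 each, +1 to first 1
Round 3: Ashgrove=30 Ironridge=32 → close Ashgrove (overflow 20)
  30÷1 = 30 each, +1 to first 0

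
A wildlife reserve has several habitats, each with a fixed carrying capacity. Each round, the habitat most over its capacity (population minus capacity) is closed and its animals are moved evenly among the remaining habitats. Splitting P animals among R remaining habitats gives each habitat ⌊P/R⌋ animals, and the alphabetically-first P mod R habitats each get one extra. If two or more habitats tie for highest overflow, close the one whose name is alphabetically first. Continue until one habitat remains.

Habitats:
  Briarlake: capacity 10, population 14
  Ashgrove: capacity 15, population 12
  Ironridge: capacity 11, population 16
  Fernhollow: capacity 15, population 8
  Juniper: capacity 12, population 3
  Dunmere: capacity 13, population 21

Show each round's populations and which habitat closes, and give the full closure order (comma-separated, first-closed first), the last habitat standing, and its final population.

Closure order: Dunmere, Ironridge, Briarlake, Ashgrove, Fernhollow
Last habitat: Juniper with 74 animals

Round 1: Ashgrove=12 Briarlake=14 Dunmere=21 Fernhollow=8 Ironridge=16 Juniper=3 → close Dunmere (overflow 8)
  21÷5 = 4 each, +1 to first 1
Round 2: Ashgrove=17 Briarlake=18 Fernhollow=12 Ironridge=20 Juniper=7 → close Ironridge (overflow 9)
  20÷4 = 5 each, +1 to first 0
Round 3: Ashgrove=22 Briarlake=23 Fernhollow=17 Juniper=12 → close Briarlake (overflow 13)
  23÷3 = 7 each, +1 to first 2
Round 4: Ashgrove=30 Fernhollow=25 Juniper=19 → close Ashgrove (overflow 15)
  30÷2 = 15 each, +1 to first 0
Round 5: Fernhollow=40 Juniper=34 → close Fernhollow (overflow 25)
  40÷1 = 40 each, +1 to first 0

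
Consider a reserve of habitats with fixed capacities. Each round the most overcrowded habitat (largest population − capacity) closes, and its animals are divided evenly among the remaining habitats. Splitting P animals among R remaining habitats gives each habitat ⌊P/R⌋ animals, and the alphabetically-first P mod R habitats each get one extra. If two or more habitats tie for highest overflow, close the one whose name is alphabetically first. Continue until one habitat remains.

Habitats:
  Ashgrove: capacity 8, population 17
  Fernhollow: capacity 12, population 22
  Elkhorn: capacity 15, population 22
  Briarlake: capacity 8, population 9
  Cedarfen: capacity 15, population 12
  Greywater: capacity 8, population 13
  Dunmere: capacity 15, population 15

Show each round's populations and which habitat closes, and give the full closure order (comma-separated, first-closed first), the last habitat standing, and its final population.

Round 1: Ashgrove=17 Briarlake=9 Cedarfen=12 Dunmere=15 Elkhorn=22 Fernhollow=22 Greywater=13 → close Fernhollow (overflow 10)
  22÷6 = 3 each, +1 to first 4
Round 2: Ashgrove=21 Briarlake=13 Cedarfen=16 Dunmere=19 Elkhorn=25 Greywater=16 → close Ashgrove (overflow 13)
  21÷5 = 4 each, +1 to first 1
Round 3: Briarlake=18 Cedarfen=20 Dunmere=23 Elkhorn=29 Greywater=20 → close Elkhorn (overflow 14)
  29÷4 = 7 each, +1 to first 1
Round 4: Briarlake=26 Cedarfen=27 Dunmere=30 Greywater=27 → close Greywater (overflow 19)
  27÷3 = 9 each, +1 to first 0
Round 5: Briarlake=35 Cedarfen=36 Dunmere=39 → close Briarlake (overflow 27)
  35÷2 = 17 each, +1 to first 1
Round 6: Cedarfen=54 Dunmere=56 → close Dunmere (overflow 41)
  56÷1 = 56 each, +1 to first 0

Closure order: Fernhollow, Ashgrove, Elkhorn, Greywater, Briarlake, Dunmere
Last habitat: Cedarfen with 110 animals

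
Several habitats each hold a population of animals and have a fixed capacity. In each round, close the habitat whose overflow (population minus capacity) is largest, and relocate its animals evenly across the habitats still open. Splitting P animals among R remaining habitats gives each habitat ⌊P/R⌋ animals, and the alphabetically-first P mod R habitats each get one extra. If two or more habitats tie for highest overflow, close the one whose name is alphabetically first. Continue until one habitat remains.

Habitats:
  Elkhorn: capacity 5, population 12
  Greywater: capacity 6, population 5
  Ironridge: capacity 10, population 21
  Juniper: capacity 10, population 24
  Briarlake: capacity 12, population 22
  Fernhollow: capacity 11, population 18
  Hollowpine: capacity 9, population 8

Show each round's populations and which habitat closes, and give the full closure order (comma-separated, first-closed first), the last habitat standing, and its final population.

Closure order: Juniper, Ironridge, Briarlake, Elkhorn, Fernhollow, Greywater
Last habitat: Hollowpine with 110 animals

Round 1: Briarlake=22 Elkhorn=12 Fernhollow=18 Greywater=5 Hollowpine=8 Ironridge=21 Juniper=24 → close Juniper (overflow 14)
  24÷6 = 4 each, +1 to first 0
Round 2: Briarlake=26 Elkhorn=16 Fernhollow=22 Greywater=9 Hollowpine=12 Ironridge=25 → close Ironridge (overflow 15)
  25÷5 = 5 each, +1 to first 0
Round 3: Briarlake=31 Elkhorn=21 Fernhollow=27 Greywater=14 Hollowpine=17 → close Briarlake (overflow 19)
  31÷4 = 7 each, +1 to first 3
Round 4: Elkhorn=29 Fernhollow=35 Greywater=22 Hollowpine=24 → close Elkhorn (overflow 24)
  29÷3 = 9 each, +1 to first 2
Round 5: Fernhollow=45 Greywater=32 Hollowpine=33 → close Fernhollow (overflow 34)
  45÷2 = 22 each, +1 to first 1
Round 6: Greywater=55 Hollowpine=55 → close Greywater (overflow 49)
  55÷1 = 55 each, +1 to first 0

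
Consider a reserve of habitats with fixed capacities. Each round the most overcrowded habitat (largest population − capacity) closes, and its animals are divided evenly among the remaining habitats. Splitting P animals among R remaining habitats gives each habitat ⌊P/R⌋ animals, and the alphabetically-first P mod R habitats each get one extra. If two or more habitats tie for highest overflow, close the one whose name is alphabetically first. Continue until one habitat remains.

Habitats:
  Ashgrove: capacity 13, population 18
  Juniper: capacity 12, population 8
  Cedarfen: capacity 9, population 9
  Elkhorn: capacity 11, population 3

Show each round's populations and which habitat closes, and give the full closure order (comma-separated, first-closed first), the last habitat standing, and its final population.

Round 1: Ashgrove=18 Cedarfen=9 Elkhorn=3 Juniper=8 → close Ashgrove (overflow 5)
  18÷3 = 6 each, +1 to first 0
Round 2: Cedarfen=15 Elkhorn=9 Juniper=14 → close Cedarfen (overflow 6)
  15÷2 = 7 each, +1 to first 1
Round 3: Elkhorn=17 Juniper=21 → close Juniper (overflow 9)
  21÷1 = 21 each, +1 to first 0

Closure order: Ashgrove, Cedarfen, Juniper
Last habitat: Elkhorn with 38 animals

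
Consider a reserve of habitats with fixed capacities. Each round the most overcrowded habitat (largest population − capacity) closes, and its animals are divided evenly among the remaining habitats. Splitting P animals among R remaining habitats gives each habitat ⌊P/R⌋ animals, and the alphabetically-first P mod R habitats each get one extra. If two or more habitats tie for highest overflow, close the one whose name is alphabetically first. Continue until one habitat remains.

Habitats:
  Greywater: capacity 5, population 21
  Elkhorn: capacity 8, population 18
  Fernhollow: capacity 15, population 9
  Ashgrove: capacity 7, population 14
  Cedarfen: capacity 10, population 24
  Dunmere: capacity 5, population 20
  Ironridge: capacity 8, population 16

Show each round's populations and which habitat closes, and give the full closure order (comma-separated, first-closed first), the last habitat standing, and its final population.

Round 1: Ashgrove=14 Cedarfen=24 Dunmere=20 Elkhorn=18 Fernhollow=9 Greywater=21 Ironridge=16 → close Greywater (overflow 16)
  21÷6 = 3 each, +1 to first 3
Round 2: Ashgrove=18 Cedarfen=28 Dunmere=24 Elkhorn=21 Fernhollow=12 Ironridge=19 → close Dunmere (overflow 19)
  24÷5 = 4 each, +1 to first 4
Round 3: Ashgrove=23 Cedarfen=33 Elkhorn=26 Fernhollow=17 Ironridge=23 → close Cedarfen (overflow 23)
  33÷4 = 8 each, +1 to first 1
Round 4: Ashgrove=32 Elkhorn=34 Fernhollow=25 Ironridge=31 → close Elkhorn (overflow 26)
  34÷3 = 11 each, +1 to first 1
Round 5: Ashgrove=44 Fernhollow=36 Ironridge=42 → close Ashgrove (overflow 37)
  44÷2 = 22 each, +1 to first 0
Round 6: Fernhollow=58 Ironridge=64 → close Ironridge (overflow 56)
  64÷1 = 64 each, +1 to first 0

Closure order: Greywater, Dunmere, Cedarfen, Elkhorn, Ashgrove, Ironridge
Last habitat: Fernhollow with 122 animals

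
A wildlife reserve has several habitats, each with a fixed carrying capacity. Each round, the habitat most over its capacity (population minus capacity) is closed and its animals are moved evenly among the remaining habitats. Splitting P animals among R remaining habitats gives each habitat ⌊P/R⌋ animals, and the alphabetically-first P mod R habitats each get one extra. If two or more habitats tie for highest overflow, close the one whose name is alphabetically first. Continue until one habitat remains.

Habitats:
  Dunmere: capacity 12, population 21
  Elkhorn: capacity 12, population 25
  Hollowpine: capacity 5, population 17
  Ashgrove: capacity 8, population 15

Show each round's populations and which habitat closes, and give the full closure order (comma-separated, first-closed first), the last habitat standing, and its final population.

Closure order: Elkhorn, Hollowpine, Ashgrove
Last habitat: Dunmere with 78 animals

Round 1: Ashgrove=15 Dunmere=21 Elkhorn=25 Hollowpine=17 → close Elkhorn (overflow 13)
  25÷3 = 8 each, +1 to first 1
Round 2: Ashgrove=24 Dunmere=29 Hollowpine=25 → close Hollowpine (overflow 20)
  25÷2 = 12 each, +1 to first 1
Round 3: Ashgrove=37 Dunmere=41 → close Ashgrove (overflow 29)
  37÷1 = 37 each, +1 to first 0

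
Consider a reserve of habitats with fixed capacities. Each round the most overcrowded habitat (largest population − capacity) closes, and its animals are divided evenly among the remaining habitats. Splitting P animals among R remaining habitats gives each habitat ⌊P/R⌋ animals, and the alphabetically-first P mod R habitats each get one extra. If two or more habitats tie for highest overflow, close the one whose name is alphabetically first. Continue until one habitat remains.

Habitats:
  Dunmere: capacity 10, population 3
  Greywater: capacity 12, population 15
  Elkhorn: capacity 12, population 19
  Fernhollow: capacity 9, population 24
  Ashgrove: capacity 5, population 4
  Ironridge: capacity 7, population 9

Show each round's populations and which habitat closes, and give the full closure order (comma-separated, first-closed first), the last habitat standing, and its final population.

Round 1: Ashgrove=4 Dunmere=3 Elkhorn=19 Fernhollow=24 Greywater=15 Ironridge=9 → close Fernhollow (overflow 15)
  24÷5 = 4 each, +1 to first 4
Round 2: Ashgrove=9 Dunmere=8 Elkhorn=24 Greywater=20 Ironridge=13 → close Elkhorn (overflow 12)
  24÷4 = 6 each, +1 to first 0
Round 3: Ashgrove=15 Dunmere=14 Greywater=26 Ironridge=19 → close Greywater (overflow 14)
  26÷3 = 8 each, +1 to first 2
Round 4: Ashgrove=24 Dunmere=23 Ironridge=27 → close Ironridge (overflow 20)
  27÷2 = 13 each, +1 to first 1
Round 5: Ashgrove=38 Dunmere=36 → close Ashgrove (overflow 33)
  38÷1 = 38 each, +1 to first 0

Closure order: Fernhollow, Elkhorn, Greywater, Ironridge, Ashgrove
Last habitat: Dunmere with 74 animals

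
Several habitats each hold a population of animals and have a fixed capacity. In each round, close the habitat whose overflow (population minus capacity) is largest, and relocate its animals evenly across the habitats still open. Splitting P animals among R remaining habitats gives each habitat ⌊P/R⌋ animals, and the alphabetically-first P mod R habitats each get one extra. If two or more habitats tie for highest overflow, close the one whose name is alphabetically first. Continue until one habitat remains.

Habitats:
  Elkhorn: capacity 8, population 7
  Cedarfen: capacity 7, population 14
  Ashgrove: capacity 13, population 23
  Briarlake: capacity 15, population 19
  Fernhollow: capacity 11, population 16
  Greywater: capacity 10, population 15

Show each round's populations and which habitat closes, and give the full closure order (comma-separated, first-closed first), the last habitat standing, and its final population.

Closure order: Ashgrove, Cedarfen, Briarlake, Fernhollow, Greywater
Last habitat: Elkhorn with 94 animals

Round 1: Ashgrove=23 Briarlake=19 Cedarfen=14 Elkhorn=7 Fernhollow=16 Greywater=15 → close Ashgrove (overflow 10)
  23÷5 = 4 each, +1 to first 3
Round 2: Briarlake=24 Cedarfen=19 Elkhorn=12 Fernhollow=20 Greywater=19 → close Cedarfen (overflow 12)
  19÷4 = 4 each, +1 to first 3
Round 3: Briarlake=29 Elkhorn=17 Fernhollow=25 Greywater=23 → close Briarlake (overflow 14)
  29÷3 = 9 each, +1 to first 2
Round 4: Elkhorn=27 Fernhollow=35 Greywater=32 → close Fernhollow (overflow 24)
  35÷2 = 17 each, +1 to first 1
Round 5: Elkhorn=45 Greywater=49 → close Greywater (overflow 39)
  49÷1 = 49 each, +1 to first 0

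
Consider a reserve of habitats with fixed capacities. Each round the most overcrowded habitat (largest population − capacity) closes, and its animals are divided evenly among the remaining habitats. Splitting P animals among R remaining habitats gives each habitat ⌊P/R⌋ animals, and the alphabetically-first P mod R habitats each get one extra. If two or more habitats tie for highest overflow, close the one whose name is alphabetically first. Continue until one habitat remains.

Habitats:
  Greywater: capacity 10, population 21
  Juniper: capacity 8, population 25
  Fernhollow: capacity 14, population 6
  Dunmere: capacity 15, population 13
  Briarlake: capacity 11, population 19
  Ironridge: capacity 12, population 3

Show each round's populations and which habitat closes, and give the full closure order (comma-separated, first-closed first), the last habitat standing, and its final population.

Closure order: Juniper, Greywater, Briarlake, Dunmere, Fernhollow
Last habitat: Ironridge with 87 animals

Round 1: Briarlake=19 Dunmere=13 Fernhollow=6 Greywater=21 Ironridge=3 Juniper=25 → close Juniper (overflow 17)
  25÷5 = 5 each, +1 to first 0
Round 2: Briarlake=24 Dunmere=18 Fernhollow=11 Greywater=26 Ironridge=8 → close Greywater (overflow 16)
  26÷4 = 6 each, +1 to first 2
Round 3: Briarlake=31 Dunmere=25 Fernhollow=17 Ironridge=14 → close Briarlake (overflow 20)
  31÷3 = 10 each, +1 to first 1
Round 4: Dunmere=36 Fernhollow=27 Ironridge=24 → close Dunmere (overflow 21)
  36÷2 = 18 each, +1 to first 0
Round 5: Fernhollow=45 Ironridge=42 → close Fernhollow (overflow 31)
  45÷1 = 45 each, +1 to first 0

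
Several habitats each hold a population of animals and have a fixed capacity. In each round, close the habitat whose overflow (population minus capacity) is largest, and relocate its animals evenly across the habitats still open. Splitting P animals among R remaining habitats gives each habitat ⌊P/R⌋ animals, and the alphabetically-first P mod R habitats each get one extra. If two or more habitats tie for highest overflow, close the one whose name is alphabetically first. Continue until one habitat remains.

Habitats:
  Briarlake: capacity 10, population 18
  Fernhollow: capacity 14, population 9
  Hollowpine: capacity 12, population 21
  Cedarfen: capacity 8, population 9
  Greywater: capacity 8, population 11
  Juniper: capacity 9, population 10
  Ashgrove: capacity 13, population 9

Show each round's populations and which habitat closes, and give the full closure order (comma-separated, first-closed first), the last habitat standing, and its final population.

Closure order: Hollowpine, Briarlake, Cedarfen, Greywater, Juniper, Ashgrove
Last habitat: Fernhollow with 87 animals

Round 1: Ashgrove=9 Briarlake=18 Cedarfen=9 Fernhollow=9 Greywater=11 Hollowpine=21 Juniper=10 → close Hollowpine (overflow 9)
  21÷6 = 3 each, +1 to first 3
Round 2: Ashgrove=13 Briarlake=22 Cedarfen=13 Fernhollow=12 Greywater=14 Juniper=13 → close Briarlake (overflow 12)
  22÷5 = 4 each, +1 to first 2
Round 3: Ashgrove=18 Cedarfen=18 Fernhollow=16 Greywater=18 Juniper=17 → close Cedarfen (overflow 10)
  18÷4 = 4 each, +1 to first 2
Round 4: Ashgrove=23 Fernhollow=21 Greywater=22 Juniper=21 → close Greywater (overflow 14)
  22÷3 = 7 each, +1 to first 1
Round 5: Ashgrove=31 Fernhollow=28 Juniper=28 → close Juniper (overflow 19)
  28÷2 = 14 each, +1 to first 0
Round 6: Ashgrove=45 Fernhollow=42 → close Ashgrove (overflow 32)
  45÷1 = 45 each, +1 to first 0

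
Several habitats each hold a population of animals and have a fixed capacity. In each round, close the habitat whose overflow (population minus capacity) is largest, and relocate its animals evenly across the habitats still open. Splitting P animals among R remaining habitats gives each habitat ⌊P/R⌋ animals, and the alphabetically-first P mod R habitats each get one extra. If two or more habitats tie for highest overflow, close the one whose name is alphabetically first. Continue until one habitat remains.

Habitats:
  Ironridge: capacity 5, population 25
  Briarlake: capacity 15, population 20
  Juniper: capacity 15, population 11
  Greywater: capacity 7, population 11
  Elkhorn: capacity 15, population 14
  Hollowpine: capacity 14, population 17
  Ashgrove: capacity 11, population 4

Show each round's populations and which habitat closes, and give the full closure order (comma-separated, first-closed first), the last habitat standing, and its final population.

Closure order: Ironridge, Briarlake, Greywater, Hollowpine, Elkhorn, Ashgrove
Last habitat: Juniper with 102 animals

Round 1: Ashgrove=4 Briarlake=20 Elkhorn=14 Greywater=11 Hollowpine=17 Ironridge=25 Juniper=11 → close Ironridge (overflow 20)
  25÷6 = 4 each, +1 to first 1
Round 2: Ashgrove=9 Briarlake=24 Elkhorn=18 Greywater=15 Hollowpine=21 Juniper=15 → close Briarlake (overflow 9)
  24÷5 = 4 each, +1 to first 4
Round 3: Ashgrove=14 Elkhorn=23 Greywater=20 Hollowpine=26 Juniper=19 → close Greywater (overflow 13)
  20÷4 = 5 each, +1 to first 0
Round 4: Ashgrove=19 Elkhorn=28 Hollowpine=31 Juniper=24 → close Hollowpine (overflow 17)
  31÷3 = 10 each, +1 to first 1
Round 5: Ashgrove=30 Elkhorn=38 Juniper=34 → close Elkhorn (overflow 23)
  38÷2 = 19 each, +1 to first 0
Round 6: Ashgrove=49 Juniper=53 → close Ashgrove (overflow 38)
  49÷1 = 49 each, +1 to first 0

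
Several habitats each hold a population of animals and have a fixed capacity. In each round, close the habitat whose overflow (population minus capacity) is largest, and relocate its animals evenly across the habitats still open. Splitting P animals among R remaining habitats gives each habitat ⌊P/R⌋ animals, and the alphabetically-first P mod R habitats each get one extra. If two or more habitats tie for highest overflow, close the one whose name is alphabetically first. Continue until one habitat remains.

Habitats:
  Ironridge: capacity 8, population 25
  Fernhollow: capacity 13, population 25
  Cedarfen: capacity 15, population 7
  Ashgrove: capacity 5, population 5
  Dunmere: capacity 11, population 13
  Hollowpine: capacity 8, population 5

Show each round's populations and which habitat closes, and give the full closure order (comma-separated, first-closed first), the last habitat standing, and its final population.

Round 1: Ashgrove=5 Cedarfen=7 Dunmere=13 Fernhollow=25 Hollowpine=5 Ironridge=25 → close Ironridge (overflow 17)
  25÷5 = 5 each, +1 to first 0
Round 2: Ashgrove=10 Cedarfen=12 Dunmere=18 Fernhollow=30 Hollowpine=10 → close Fernhollow (overflow 17)
  30÷4 = 7 each, +1 to first 2
Round 3: Ashgrove=18 Cedarfen=20 Dunmere=25 Hollowpine=17 → close Dunmere (overflow 14)
  25÷3 = 8 each, +1 to first 1
Round 4: Ashgrove=27 Cedarfen=28 Hollowpine=25 → close Ashgrove (overflow 22)
  27÷2 = 13 each, +1 to first 1
Round 5: Cedarfen=42 Hollowpine=38 → close Hollowpine (overflow 30)
  38÷1 = 38 each, +1 to first 0

Closure order: Ironridge, Fernhollow, Dunmere, Ashgrove, Hollowpine
Last habitat: Cedarfen with 80 animals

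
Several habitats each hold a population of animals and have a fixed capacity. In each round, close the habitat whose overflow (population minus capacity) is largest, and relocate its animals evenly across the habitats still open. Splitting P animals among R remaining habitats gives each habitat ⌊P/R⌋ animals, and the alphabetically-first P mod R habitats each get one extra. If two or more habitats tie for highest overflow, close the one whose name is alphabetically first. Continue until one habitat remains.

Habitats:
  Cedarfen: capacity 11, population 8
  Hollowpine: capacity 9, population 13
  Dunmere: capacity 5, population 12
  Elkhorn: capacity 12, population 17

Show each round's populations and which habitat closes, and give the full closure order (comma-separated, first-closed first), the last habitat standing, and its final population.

Closure order: Dunmere, Elkhorn, Hollowpine
Last habitat: Cedarfen with 50 animals

Round 1: Cedarfen=8 Dunmere=12 Elkhorn=17 Hollowpine=13 → close Dunmere (overflow 7)
  12÷3 = 4 each, +1 to first 0
Round 2: Cedarfen=12 Elkhorn=21 Hollowpine=17 → close Elkhorn (overflow 9)
  21÷2 = 10 each, +1 to first 1
Round 3: Cedarfen=23 Hollowpine=27 → close Hollowpine (overflow 18)
  27÷1 = 27 each, +1 to first 0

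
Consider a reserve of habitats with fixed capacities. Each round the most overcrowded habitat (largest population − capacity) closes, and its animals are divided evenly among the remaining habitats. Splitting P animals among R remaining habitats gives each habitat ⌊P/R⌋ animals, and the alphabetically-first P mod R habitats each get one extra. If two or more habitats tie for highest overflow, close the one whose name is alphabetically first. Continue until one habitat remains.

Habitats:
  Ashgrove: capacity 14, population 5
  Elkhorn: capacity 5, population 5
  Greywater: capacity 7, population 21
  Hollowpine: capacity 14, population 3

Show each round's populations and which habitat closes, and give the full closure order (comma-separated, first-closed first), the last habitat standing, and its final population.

Round 1: Ashgrove=5 Elkhorn=5 Greywater=21 Hollowpine=3 → close Greywater (overflow 14)
  21÷3 = 7 each, +1 to first 0
Round 2: Ashgrove=12 Elkhorn=12 Hollowpine=10 → close Elkhorn (overflow 7)
  12÷2 = 6 each, +1 to first 0
Round 3: Ashgrove=18 Hollowpine=16 → close Ashgrove (overflow 4)
  18÷1 = 18 each, +1 to first 0

Closure order: Greywater, Elkhorn, Ashgrove
Last habitat: Hollowpine with 34 animals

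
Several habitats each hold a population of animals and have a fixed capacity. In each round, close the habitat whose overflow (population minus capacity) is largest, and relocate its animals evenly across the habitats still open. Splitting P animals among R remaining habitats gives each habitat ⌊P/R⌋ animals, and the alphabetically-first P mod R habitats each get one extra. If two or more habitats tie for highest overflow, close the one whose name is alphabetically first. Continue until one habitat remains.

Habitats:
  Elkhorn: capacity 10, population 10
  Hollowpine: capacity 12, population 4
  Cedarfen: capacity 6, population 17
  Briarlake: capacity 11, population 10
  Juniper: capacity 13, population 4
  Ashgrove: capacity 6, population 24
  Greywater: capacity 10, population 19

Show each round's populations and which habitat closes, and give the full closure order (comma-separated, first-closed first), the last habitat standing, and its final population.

Round 1: Ashgrove=24 Briarlake=10 Cedarfen=17 Elkhorn=10 Greywater=19 Hollowpine=4 Juniper=4 → close Ashgrove (overflow 18)
  24÷6 = 4 each, +1 to first 0
Round 2: Briarlake=14 Cedarfen=21 Elkhorn=14 Greywater=23 Hollowpine=8 Juniper=8 → close Cedarfen (overflow 15)
  21÷5 = 4 each, +1 to first 1
Round 3: Briarlake=19 Elkhorn=18 Greywater=27 Hollowpine=12 Juniper=12 → close Greywater (overflow 17)
  27÷4 = 6 each, +1 to first 3
Round 4: Briarlake=26 Elkhorn=25 Hollowpine=19 Juniper=18 → close Briarlake (overflow 15)
  26÷3 = 8 each, +1 to first 2
Round 5: Elkhorn=34 Hollowpine=28 Juniper=26 → close Elkhorn (overflow 24)
  34÷2 = 17 each, +1 to first 0
Round 6: Hollowpine=45 Juniper=43 → close Hollowpine (overflow 33)
  45÷1 = 45 each, +1 to first 0

Closure order: Ashgrove, Cedarfen, Greywater, Briarlake, Elkhorn, Hollowpine
Last habitat: Juniper with 88 animals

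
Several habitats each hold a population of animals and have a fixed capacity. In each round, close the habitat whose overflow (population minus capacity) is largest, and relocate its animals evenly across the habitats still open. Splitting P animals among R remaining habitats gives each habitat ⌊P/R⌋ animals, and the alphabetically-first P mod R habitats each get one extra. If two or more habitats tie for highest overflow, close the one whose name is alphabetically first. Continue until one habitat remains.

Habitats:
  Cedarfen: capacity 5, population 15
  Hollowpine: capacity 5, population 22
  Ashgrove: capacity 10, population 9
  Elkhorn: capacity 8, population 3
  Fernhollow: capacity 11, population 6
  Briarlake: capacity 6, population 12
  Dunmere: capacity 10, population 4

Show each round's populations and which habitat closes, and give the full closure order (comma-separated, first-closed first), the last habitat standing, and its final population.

Closure order: Hollowpine, Cedarfen, Briarlake, Ashgrove, Dunmere, Elkhorn
Last habitat: Fernhollow with 71 animals

Round 1: Ashgrove=9 Briarlake=12 Cedarfen=15 Dunmere=4 Elkhorn=3 Fernhollow=6 Hollowpine=22 → close Hollowpine (overflow 17)
  22÷6 = 3 each, +1 to first 4
Round 2: Ashgrove=13 Briarlake=16 Cedarfen=19 Dunmere=8 Elkhorn=6 Fernhollow=9 → close Cedarfen (overflow 14)
  19÷5 = 3 each, +1 to first 4
Round 3: Ashgrove=17 Briarlake=20 Dunmere=12 Elkhorn=10 Fernhollow=12 → close Briarlake (overflow 14)
  20÷4 = 5 each, +1 to first 0
Round 4: Ashgrove=22 Dunmere=17 Elkhorn=15 Fernhollow=17 → close Ashgrove (overflow 12)
  22÷3 = 7 each, +1 to first 1
Round 5: Dunmere=25 Elkhorn=22 Fernhollow=24 → close Dunmere (overflow 15)
  25÷2 = 12 each, +1 to first 1
Round 6: Elkhorn=35 Fernhollow=36 → close Elkhorn (overflow 27)
  35÷1 = 35 each, +1 to first 0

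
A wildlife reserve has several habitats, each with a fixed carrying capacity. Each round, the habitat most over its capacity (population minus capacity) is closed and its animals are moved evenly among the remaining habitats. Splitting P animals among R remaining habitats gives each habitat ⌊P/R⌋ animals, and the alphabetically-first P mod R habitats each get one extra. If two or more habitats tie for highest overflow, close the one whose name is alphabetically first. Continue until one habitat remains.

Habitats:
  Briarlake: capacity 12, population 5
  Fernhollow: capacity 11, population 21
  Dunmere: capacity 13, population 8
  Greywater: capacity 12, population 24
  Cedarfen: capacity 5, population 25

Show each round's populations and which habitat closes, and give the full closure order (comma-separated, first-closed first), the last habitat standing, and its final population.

Round 1: Briarlake=5 Cedarfen=25 Dunmere=8 Fernhollow=21 Greywater=24 → close Cedarfen (overflow 20)
  25÷4 = 6 each, +1 to first 1
Round 2: Briarlake=12 Dunmere=14 Fernhollow=27 Greywater=30 → close Greywater (overflow 18)
  30÷3 = 10 each, +1 to first 0
Round 3: Briarlake=22 Dunmere=24 Fernhollow=37 → close Fernhollow (overflow 26)
  37÷2 = 18 each, +1 to first 1
Round 4: Briarlake=41 Dunmere=42 → close Briarlake (overflow 29)
  41÷1 = 41 each, +1 to first 0

Closure order: Cedarfen, Greywater, Fernhollow, Briarlake
Last habitat: Dunmere with 83 animals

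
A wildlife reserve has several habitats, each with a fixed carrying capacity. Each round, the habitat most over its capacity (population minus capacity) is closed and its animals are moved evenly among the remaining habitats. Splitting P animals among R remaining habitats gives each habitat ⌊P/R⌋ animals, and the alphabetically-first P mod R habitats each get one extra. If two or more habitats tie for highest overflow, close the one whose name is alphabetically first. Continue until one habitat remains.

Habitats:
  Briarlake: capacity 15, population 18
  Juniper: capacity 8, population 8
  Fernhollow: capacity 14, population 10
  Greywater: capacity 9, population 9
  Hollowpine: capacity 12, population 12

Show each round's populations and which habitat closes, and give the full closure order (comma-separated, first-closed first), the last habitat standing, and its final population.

Closure order: Briarlake, Greywater, Hollowpine, Juniper
Last habitat: Fernhollow with 57 animals

Round 1: Briarlake=18 Fernhollow=10 Greywater=9 Hollowpine=12 Juniper=8 → close Briarlake (overflow 3)
  18÷4 = 4 each, +1 to first 2
Round 2: Fernhollow=15 Greywater=14 Hollowpine=16 Juniper=12 → close Greywater (overflow 5)
  14÷3 = 4 each, +1 to first 2
Round 3: Fernhollow=20 Hollowpine=21 Juniper=16 → close Hollowpine (overflow 9)
  21÷2 = 10 each, +1 to first 1
Round 4: Fernhollow=31 Juniper=26 → close Juniper (overflow 18)
  26÷1 = 26 each, +1 to first 0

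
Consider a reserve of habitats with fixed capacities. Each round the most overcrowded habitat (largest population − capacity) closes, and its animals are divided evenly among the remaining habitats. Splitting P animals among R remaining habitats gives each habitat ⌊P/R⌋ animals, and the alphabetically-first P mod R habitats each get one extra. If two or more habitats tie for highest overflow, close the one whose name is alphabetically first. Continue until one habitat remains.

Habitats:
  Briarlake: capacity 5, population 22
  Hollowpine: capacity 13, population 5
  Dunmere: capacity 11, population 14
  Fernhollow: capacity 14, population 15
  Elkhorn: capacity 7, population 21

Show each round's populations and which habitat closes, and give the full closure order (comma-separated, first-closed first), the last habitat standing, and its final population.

Closure order: Briarlake, Elkhorn, Dunmere, Fernhollow
Last habitat: Hollowpine with 77 animals

Round 1: Briarlake=22 Dunmere=14 Elkhorn=21 Fernhollow=15 Hollowpine=5 → close Briarlake (overflow 17)
  22÷4 = 5 each, +1 to first 2
Round 2: Dunmere=20 Elkhorn=27 Fernhollow=20 Hollowpine=10 → close Elkhorn (overflow 20)
  27÷3 = 9 each, +1 to first 0
Round 3: Dunmere=29 Fernhollow=29 Hollowpine=19 → close Dunmere (overflow 18)
  29÷2 = 14 each, +1 to first 1
Round 4: Fernhollow=44 Hollowpine=33 → close Fernhollow (overflow 30)
  44÷1 = 44 each, +1 to first 0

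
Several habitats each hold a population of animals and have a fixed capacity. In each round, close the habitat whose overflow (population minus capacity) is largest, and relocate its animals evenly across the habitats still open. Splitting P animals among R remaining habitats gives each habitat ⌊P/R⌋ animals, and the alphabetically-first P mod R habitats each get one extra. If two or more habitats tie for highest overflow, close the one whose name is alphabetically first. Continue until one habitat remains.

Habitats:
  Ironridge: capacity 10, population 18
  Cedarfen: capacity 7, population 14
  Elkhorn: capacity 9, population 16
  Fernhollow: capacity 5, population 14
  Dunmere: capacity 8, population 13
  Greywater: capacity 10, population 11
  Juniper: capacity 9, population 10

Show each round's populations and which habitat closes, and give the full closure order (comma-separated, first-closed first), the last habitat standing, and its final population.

Round 1: Cedarfen=14 Dunmere=13 Elkhorn=16 Fernhollow=14 Greywater=11 Ironridge=18 Juniper=10 → close Fernhollow (overflow 9)
  14÷6 = 2 each, +1 to first 2
Round 2: Cedarfen=17 Dunmere=16 Elkhorn=18 Greywater=13 Ironridge=20 Juniper=12 → close Cedarfen (overflow 10)
  17÷5 = 3 each, +1 to first 2
Round 3: Dunmere=20 Elkhorn=22 Greywater=16 Ironridge=23 Juniper=15 → close Elkhorn (overflow 13)
  22÷4 = 5 each, +1 to first 2
Round 4: Dunmere=26 Greywater=22 Ironridge=28 Juniper=20 → close Dunmere (overflow 18)
  26÷3 = 8 each, +1 to first 2
Round 5: Greywater=31 Ironridge=37 Juniper=28 → close Ironridge (overflow 27)
  37÷2 = 18 each, +1 to first 1
Round 6: Greywater=50 Juniper=46 → close Greywater (overflow 40)
  50÷1 = 50 each, +1 to first 0

Closure order: Fernhollow, Cedarfen, Elkhorn, Dunmere, Ironridge, Greywater
Last habitat: Juniper with 96 animals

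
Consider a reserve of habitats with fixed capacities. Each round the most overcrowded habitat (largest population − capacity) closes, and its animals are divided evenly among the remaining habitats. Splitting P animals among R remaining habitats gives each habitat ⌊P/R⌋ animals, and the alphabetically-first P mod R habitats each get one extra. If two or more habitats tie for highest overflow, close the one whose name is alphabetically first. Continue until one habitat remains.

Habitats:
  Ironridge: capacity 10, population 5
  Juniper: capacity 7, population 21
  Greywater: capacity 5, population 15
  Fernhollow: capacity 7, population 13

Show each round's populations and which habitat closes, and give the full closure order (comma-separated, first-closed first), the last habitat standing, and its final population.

Round 1: Fernhollow=13 Greywater=15 Ironridge=5 Juniper=21 → close Juniper (overflow 14)
  21÷3 = 7 each, +1 to first 0
Round 2: Fernhollow=20 Greywater=22 Ironridge=12 → close Greywater (overflow 17)
  22÷2 = 11 each, +1 to first 0
Round 3: Fernhollow=31 Ironridge=23 → close Fernhollow (overflow 24)
  31÷1 = 31 each, +1 to first 0

Closure order: Juniper, Greywater, Fernhollow
Last habitat: Ironridge with 54 animals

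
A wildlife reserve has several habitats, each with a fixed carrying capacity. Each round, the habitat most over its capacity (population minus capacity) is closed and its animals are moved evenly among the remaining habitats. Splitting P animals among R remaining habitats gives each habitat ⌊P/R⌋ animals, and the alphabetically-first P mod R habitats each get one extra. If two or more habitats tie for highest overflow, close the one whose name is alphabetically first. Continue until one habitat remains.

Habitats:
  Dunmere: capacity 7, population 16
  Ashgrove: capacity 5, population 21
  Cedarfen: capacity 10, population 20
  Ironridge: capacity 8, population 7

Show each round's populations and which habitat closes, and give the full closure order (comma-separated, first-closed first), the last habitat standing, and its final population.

Round 1: Ashgrove=21 Cedarfen=20 Dunmere=16 Ironridge=7 → close Ashgrove (overflow 16)
  21÷3 = 7 each, +1 to first 0
Round 2: Cedarfen=27 Dunmere=23 Ironridge=14 → close Cedarfen (overflow 17)
  27÷2 = 13 each, +1 to first 1
Round 3: Dunmere=37 Ironridge=27 → close Dunmere (overflow 30)
  37÷1 = 37 each, +1 to first 0

Closure order: Ashgrove, Cedarfen, Dunmere
Last habitat: Ironridge with 64 animals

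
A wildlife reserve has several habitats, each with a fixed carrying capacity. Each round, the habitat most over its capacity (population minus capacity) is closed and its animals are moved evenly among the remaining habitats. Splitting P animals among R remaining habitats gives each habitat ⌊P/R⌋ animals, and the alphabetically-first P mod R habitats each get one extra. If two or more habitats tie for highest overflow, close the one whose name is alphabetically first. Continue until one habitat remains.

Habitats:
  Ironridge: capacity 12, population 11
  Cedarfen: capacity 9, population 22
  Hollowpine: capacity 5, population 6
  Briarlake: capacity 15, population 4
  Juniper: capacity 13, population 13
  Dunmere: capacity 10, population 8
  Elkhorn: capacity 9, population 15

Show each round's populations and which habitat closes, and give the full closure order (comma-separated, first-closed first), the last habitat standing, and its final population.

Closure order: Cedarfen, Elkhorn, Hollowpine, Dunmere, Ironridge, Juniper
Last habitat: Briarlake with 79 animals

Round 1: Briarlake=4 Cedarfen=22 Dunmere=8 Elkhorn=15 Hollowpine=6 Ironridge=11 Juniper=13 → close Cedarfen (overflow 13)
  22÷6 = 3 each, +1 to first 4
Round 2: Briarlake=8 Dunmere=12 Elkhorn=19 Hollowpine=10 Ironridge=14 Juniper=16 → close Elkhorn (overflow 10)
  19÷5 = 3 each, +1 to first 4
Round 3: Briarlake=12 Dunmere=16 Hollowpine=14 Ironridge=18 Juniper=19 → close Hollowpine (overflow 9)
  14÷4 = 3 each, +1 to first 2
Round 4: Briarlake=16 Dunmere=20 Ironridge=21 Juniper=22 → close Dunmere (overflow 10)
  20÷3 = 6 each, +1 to first 2
Round 5: Briarlake=23 Ironridge=28 Juniper=28 → close Ironridge (overflow 16)
  28÷2 = 14 each, +1 to first 0
Round 6: Briarlake=37 Juniper=42 → close Juniper (overflow 29)
  42÷1 = 42 each, +1 to first 0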